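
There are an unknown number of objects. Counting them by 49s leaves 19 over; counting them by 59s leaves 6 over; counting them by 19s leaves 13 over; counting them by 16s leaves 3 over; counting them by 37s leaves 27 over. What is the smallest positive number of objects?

17737235

Combine the congruences pairwise.
From N ≡ 19 (mod 49) write N = 19 + 49t. Substituting into N ≡ 6 (mod 59) gives 49t ≡ 46 (mod 59), and since 49⁻¹ ≡ 53 (mod 59), t ≡ 19. Hence N ≡ 19 + 49·19 = 950 (mod 2891).
From N ≡ 950 (mod 2891) write N = 950 + 2891t. Substituting into N ≡ 13 (mod 19) gives 2891t ≡ 13 (mod 19), and since 3⁻¹ ≡ 13 (mod 19), t ≡ 17. Hence N ≡ 950 + 2891·17 = 50097 (mod 54929).
From N ≡ 50097 (mod 54929) write N = 50097 + 54929t. Substituting into N ≡ 3 (mod 16) gives 54929t ≡ 2 (mod 16), and since 1⁻¹ ≡ 1 (mod 16), t ≡ 2. Hence N ≡ 50097 + 54929·2 = 159955 (mod 878864).
From N ≡ 159955 (mod 878864) write N = 159955 + 878864t. Substituting into N ≡ 27 (mod 37) gives 878864t ≡ 23 (mod 37), and since 3⁻¹ ≡ 25 (mod 37), t ≡ 20. Hence N ≡ 159955 + 878864·20 = 17737235 (mod 32517968).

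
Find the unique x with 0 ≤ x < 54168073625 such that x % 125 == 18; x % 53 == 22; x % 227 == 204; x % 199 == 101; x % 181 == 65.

From x ≡ 18 (mod 125) write x = 18 + 125t. Substituting into x ≡ 22 (mod 53) gives 125t ≡ 4 (mod 53), and since 19⁻¹ ≡ 14 (mod 53), t ≡ 3. Hence x ≡ 18 + 125·3 = 393 (mod 6625).
From x ≡ 393 (mod 6625) write x = 393 + 6625t. Substituting into x ≡ 204 (mod 227) gives 6625t ≡ 38 (mod 227), and since 42⁻¹ ≡ 200 (mod 227), t ≡ 109. Hence x ≡ 393 + 6625·109 = 722518 (mod 1503875).
From x ≡ 722518 (mod 1503875) write x = 722518 + 1503875t. Substituting into x ≡ 101 (mod 199) gives 1503875t ≡ 152 (mod 199), and since 32⁻¹ ≡ 56 (mod 199), t ≡ 154. Hence x ≡ 722518 + 1503875·154 = 232319268 (mod 299271125).
From x ≡ 232319268 (mod 299271125) write x = 232319268 + 299271125t. Substituting into x ≡ 65 (mod 181) gives 299271125t ≡ 89 (mod 181), and since 114⁻¹ ≡ 27 (mod 181), t ≡ 50. Hence x ≡ 232319268 + 299271125·50 = 15195875518 (mod 54168073625).

15195875518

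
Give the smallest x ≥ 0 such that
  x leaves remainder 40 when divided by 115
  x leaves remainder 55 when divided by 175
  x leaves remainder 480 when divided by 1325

11080

Combine the congruences pairwise.
gcd(115, 175) = 5 and 5 | (55 − 40), so the pair is consistent; merging gives x ≡ 3030 (mod 4025), where 4025 = lcm(115, 175).
gcd(4025, 1325) = 25 and 25 | (480 − 3030), so the pair is consistent; merging gives x ≡ 11080 (mod 213325), where 213325 = lcm(4025, 1325).
The solution is unique modulo lcm(115, 175, 1325) = 213325.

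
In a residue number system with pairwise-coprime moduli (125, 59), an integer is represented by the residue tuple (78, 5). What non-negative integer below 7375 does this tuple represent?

7203

From x ≡ 78 (mod 125) write x = 78 + 125t. Substituting into x ≡ 5 (mod 59) gives 125t ≡ 45 (mod 59), and since 7⁻¹ ≡ 17 (mod 59), t ≡ 57. Hence x ≡ 78 + 125·57 = 7203 (mod 7375).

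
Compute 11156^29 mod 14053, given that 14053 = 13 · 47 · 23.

9132

Mod 13: 11156 ≡ 2; by Fermat, exponent reduces to 29 mod 12 = 5; 2^5 ≡ 6 (mod 13).
Mod 47: 11156 ≡ 17; 17^29 ≡ 14 (mod 47).
Mod 23: 11156 ≡ 1; by Fermat, exponent reduces to 29 mod 22 = 7; 1^7 ≡ 1 (mod 23).
Combine by CRT: x ≡ 6 (mod 13), x ≡ 14 (mod 47), x ≡ 1 (mod 23) ⇒ x ≡ 9132 (mod 14053).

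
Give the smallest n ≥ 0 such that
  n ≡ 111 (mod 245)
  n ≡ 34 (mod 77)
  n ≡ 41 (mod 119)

35146

gcd(245, 77) = 7 and 7 | (34 − 111), so the pair is consistent; merging gives n ≡ 111 (mod 2695), where 2695 = lcm(245, 77).
gcd(2695, 119) = 7 and 7 | (41 − 111), so the pair is consistent; merging gives n ≡ 35146 (mod 45815), where 45815 = lcm(2695, 119).
The solution is unique modulo lcm(245, 77, 119) = 45815.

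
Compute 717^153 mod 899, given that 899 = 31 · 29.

591

Mod 31: 717 ≡ 4; by Fermat, exponent reduces to 153 mod 30 = 3; 4^3 ≡ 2 (mod 31).
Mod 29: 717 ≡ 21; by Fermat, exponent reduces to 153 mod 28 = 13; 21^13 ≡ 11 (mod 29).
Combine by CRT: x ≡ 2 (mod 31), x ≡ 11 (mod 29) ⇒ x ≡ 591 (mod 899).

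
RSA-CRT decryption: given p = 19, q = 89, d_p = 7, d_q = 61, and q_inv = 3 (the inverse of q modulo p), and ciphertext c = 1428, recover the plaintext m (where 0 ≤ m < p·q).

2

m₁ = c^(d_p) mod p: c ≡ 3 (mod 19), and 3^7 mod 19 = 2.
m₂ = c^(d_q) mod q: c ≡ 4 (mod 89), and 4^61 mod 89 = 2.
h = q_inv·(m₁ − m₂) mod p = 3·(2 − 2) mod 19 = 0.
m = m₂ + h·q = 2 + 0·89 = 2.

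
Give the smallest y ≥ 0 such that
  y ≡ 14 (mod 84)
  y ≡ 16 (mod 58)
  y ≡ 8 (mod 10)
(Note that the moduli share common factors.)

8078

gcd(84, 58) = 2 and 2 | (16 − 14), so the pair is consistent; merging gives y ≡ 770 (mod 2436), where 2436 = lcm(84, 58).
gcd(2436, 10) = 2 and 2 | (8 − 770), so the pair is consistent; merging gives y ≡ 8078 (mod 12180), where 12180 = lcm(2436, 10).
The solution is unique modulo lcm(84, 58, 10) = 12180.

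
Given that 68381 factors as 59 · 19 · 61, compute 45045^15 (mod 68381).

Mod 59: 45045 ≡ 28; 28^15 ≡ 21 (mod 59).
Mod 19: 45045 ≡ 15; 15^15 ≡ 8 (mod 19).
Mod 61: 45045 ≡ 27; 27^15 ≡ 60 (mod 61).
Combine by CRT: x ≡ 21 (mod 59), x ≡ 8 (mod 19), x ≡ 60 (mod 61) ⇒ x ≡ 61853 (mod 68381).

61853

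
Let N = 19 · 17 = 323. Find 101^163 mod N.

Mod 19: 101 ≡ 6; by Fermat, exponent reduces to 163 mod 18 = 1; 6^1 ≡ 6 (mod 19).
Mod 17: 101 ≡ 16; by Fermat, exponent reduces to 163 mod 16 = 3; 16^3 ≡ 16 (mod 17).
Combine by CRT: x ≡ 6 (mod 19), x ≡ 16 (mod 17) ⇒ x ≡ 101 (mod 323).

101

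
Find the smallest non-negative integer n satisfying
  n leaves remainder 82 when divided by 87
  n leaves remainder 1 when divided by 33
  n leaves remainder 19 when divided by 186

Combine the congruences pairwise.
gcd(87, 33) = 3 and 3 | (1 − 82), so the pair is consistent; merging gives n ≡ 430 (mod 957), where 957 = lcm(87, 33).
gcd(957, 186) = 3 and 3 | (19 − 430), so the pair is consistent; merging gives n ≡ 32011 (mod 59334), where 59334 = lcm(957, 186).
The solution is unique modulo lcm(87, 33, 186) = 59334.

32011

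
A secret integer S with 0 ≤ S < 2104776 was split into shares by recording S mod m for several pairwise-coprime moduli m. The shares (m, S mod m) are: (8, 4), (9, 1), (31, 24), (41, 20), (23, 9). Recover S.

340156

From S ≡ 4 (mod 8) write S = 4 + 8t. Substituting into S ≡ 1 (mod 9) gives 8t ≡ 6 (mod 9), and since 8⁻¹ ≡ 8 (mod 9), t ≡ 3. Hence S ≡ 4 + 8·3 = 28 (mod 72).
From S ≡ 28 (mod 72) write S = 28 + 72t. Substituting into S ≡ 24 (mod 31) gives 72t ≡ 27 (mod 31), and since 10⁻¹ ≡ 28 (mod 31), t ≡ 12. Hence S ≡ 28 + 72·12 = 892 (mod 2232).
From S ≡ 892 (mod 2232) write S = 892 + 2232t. Substituting into S ≡ 20 (mod 41) gives 2232t ≡ 30 (mod 41), and since 18⁻¹ ≡ 16 (mod 41), t ≡ 29. Hence S ≡ 892 + 2232·29 = 65620 (mod 91512).
From S ≡ 65620 (mod 91512) write S = 65620 + 91512t. Substituting into S ≡ 9 (mod 23) gives 91512t ≡ 8 (mod 23), and since 18⁻¹ ≡ 9 (mod 23), t ≡ 3. Hence S ≡ 65620 + 91512·3 = 340156 (mod 2104776).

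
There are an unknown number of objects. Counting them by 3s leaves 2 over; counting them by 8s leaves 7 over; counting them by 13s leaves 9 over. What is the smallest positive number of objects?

From N ≡ 2 (mod 3) write N = 2 + 3t. Substituting into N ≡ 7 (mod 8) gives 3t ≡ 5 (mod 8), and since 3⁻¹ ≡ 3 (mod 8), t ≡ 7. Hence N ≡ 2 + 3·7 = 23 (mod 24).
From N ≡ 23 (mod 24) write N = 23 + 24t. Substituting into N ≡ 9 (mod 13) gives 24t ≡ 12 (mod 13), and since 11⁻¹ ≡ 6 (mod 13), t ≡ 7. Hence N ≡ 23 + 24·7 = 191 (mod 312).

191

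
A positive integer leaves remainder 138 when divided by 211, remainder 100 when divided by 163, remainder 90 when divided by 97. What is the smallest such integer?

2030591

Combine the congruences pairwise.
From n ≡ 138 (mod 211) write n = 138 + 211t. Substituting into n ≡ 100 (mod 163) gives 211t ≡ 125 (mod 163), and since 48⁻¹ ≡ 17 (mod 163), t ≡ 6. Hence n ≡ 138 + 211·6 = 1404 (mod 34393).
From n ≡ 1404 (mod 34393) write n = 1404 + 34393t. Substituting into n ≡ 90 (mod 97) gives 34393t ≡ 44 (mod 97), and since 55⁻¹ ≡ 30 (mod 97), t ≡ 59. Hence n ≡ 1404 + 34393·59 = 2030591 (mod 3336121).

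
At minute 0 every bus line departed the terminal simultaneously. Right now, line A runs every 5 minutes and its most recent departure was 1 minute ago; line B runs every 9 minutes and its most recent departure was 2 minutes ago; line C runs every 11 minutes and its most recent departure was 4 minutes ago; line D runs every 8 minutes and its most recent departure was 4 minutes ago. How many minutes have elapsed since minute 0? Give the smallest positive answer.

1676

The moduli are pairwise coprime; N = 5·9·11·8 = 3960.
N/5 = 792; 792 ≡ 2 (mod 5); 2·3 ≡ 1, so inverse 3.
N/9 = 440; 440 ≡ 8 (mod 9); 8·8 ≡ 1, so inverse 8.
N/11 = 360; 360 ≡ 8 (mod 11); 8·7 ≡ 1, so inverse 7.
N/8 = 495; 495 ≡ 7 (mod 8); 7·7 ≡ 1, so inverse 7.
t ≡ 1·792·3 + 2·440·8 + 4·360·7 + 4·495·7 = 33356.
33356 mod 3960 = 1676.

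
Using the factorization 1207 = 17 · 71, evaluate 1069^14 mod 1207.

999

Mod 17: 1069 ≡ 15; 15^14 ≡ 13 (mod 17).
Mod 71: 1069 ≡ 4; 4^14 ≡ 5 (mod 71).
Combine by CRT: x ≡ 13 (mod 17), x ≡ 5 (mod 71) ⇒ x ≡ 999 (mod 1207).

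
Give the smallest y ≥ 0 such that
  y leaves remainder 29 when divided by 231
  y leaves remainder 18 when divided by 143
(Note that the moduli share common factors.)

1877

gcd(231, 143) = 11 and 11 | (18 − 29), so the pair is consistent; merging gives y ≡ 1877 (mod 3003), where 3003 = lcm(231, 143).
The solution is unique modulo lcm(231, 143) = 3003.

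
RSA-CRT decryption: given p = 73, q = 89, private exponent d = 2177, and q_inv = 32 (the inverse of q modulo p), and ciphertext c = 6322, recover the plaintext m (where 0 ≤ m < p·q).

5121

d_p = d mod (p−1) = 2177 mod 72 = 17; d_q = d mod (q−1) = 65.
m₁ = c^(d_p) mod p: c ≡ 44 (mod 73), and 44^17 mod 73 = 11.
m₂ = c^(d_q) mod q: c ≡ 3 (mod 89), and 3^65 mod 89 = 48.
h = q_inv·(m₁ − m₂) mod p = 32·(11 − 48) mod 73 = 57.
m = m₂ + h·q = 48 + 57·89 = 5121.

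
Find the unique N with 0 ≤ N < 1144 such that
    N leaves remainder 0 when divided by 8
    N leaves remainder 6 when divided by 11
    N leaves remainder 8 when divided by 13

The moduli are pairwise coprime; M = 8·11·13 = 1144.
M/8 = 143; 143 ≡ 7 (mod 8); 7·7 ≡ 1, so inverse 7.
M/11 = 104; 104 ≡ 5 (mod 11); 5·9 ≡ 1, so inverse 9.
M/13 = 88; 88 ≡ 10 (mod 13); 10·4 ≡ 1, so inverse 4.
N ≡ 0·143·7 + 6·104·9 + 8·88·4 = 8432.
8432 mod 1144 = 424.

424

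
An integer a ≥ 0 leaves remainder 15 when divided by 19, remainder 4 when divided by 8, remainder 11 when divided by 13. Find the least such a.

908

Combine the congruences pairwise.
From a ≡ 15 (mod 19) write a = 15 + 19t. Substituting into a ≡ 4 (mod 8) gives 19t ≡ 5 (mod 8), and since 3⁻¹ ≡ 3 (mod 8), t ≡ 7. Hence a ≡ 15 + 19·7 = 148 (mod 152).
From a ≡ 148 (mod 152) write a = 148 + 152t. Substituting into a ≡ 11 (mod 13) gives 152t ≡ 6 (mod 13), and since 9⁻¹ ≡ 3 (mod 13), t ≡ 5. Hence a ≡ 148 + 152·5 = 908 (mod 1976).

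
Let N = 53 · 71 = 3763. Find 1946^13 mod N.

2225

Mod 53: 1946 ≡ 38; 38^13 ≡ 52 (mod 53).
Mod 71: 1946 ≡ 29; 29^13 ≡ 24 (mod 71).
Combine by CRT: x ≡ 52 (mod 53), x ≡ 24 (mod 71) ⇒ x ≡ 2225 (mod 3763).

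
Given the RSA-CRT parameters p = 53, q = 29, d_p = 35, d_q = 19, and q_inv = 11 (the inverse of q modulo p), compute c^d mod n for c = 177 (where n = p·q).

946

m₁ = c^(d_p) mod p: c ≡ 18 (mod 53), and 18^35 mod 53 = 45.
m₂ = c^(d_q) mod q: c ≡ 3 (mod 29), and 3^19 mod 29 = 18.
h = q_inv·(m₁ − m₂) mod p = 11·(45 − 18) mod 53 = 32.
m = m₂ + h·q = 18 + 32·29 = 946.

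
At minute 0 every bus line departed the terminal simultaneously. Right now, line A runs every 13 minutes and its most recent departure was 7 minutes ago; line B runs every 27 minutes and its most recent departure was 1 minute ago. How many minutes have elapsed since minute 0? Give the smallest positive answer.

163

Combine the congruences pairwise.
From t ≡ 7 (mod 13) write t = 7 + 13s. Substituting into t ≡ 1 (mod 27) gives 13s ≡ 21 (mod 27), and since 13⁻¹ ≡ 25 (mod 27), s ≡ 12. Hence t ≡ 7 + 13·12 = 163 (mod 351).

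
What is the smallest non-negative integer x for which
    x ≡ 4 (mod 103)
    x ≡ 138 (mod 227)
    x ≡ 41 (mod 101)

The moduli are pairwise coprime; N = 103·227·101 = 2361481.
N/103 = 22927; 22927 ≡ 61 (mod 103); 61·76 ≡ 1, so inverse 76.
N/227 = 10403; 10403 ≡ 188 (mod 227); 188·64 ≡ 1, so inverse 64.
N/101 = 23381; 23381 ≡ 50 (mod 101); 50·99 ≡ 1, so inverse 99.
x ≡ 4·22927·76 + 138·10403·64 + 41·23381·99 = 193752583.
193752583 mod 2361481 = 111141.

111141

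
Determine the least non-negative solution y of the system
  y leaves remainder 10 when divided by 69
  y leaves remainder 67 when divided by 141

gcd(69, 141) = 3 and 3 | (67 − 10), so the pair is consistent; merging gives y ≡ 631 (mod 3243), where 3243 = lcm(69, 141).
The solution is unique modulo lcm(69, 141) = 3243.

631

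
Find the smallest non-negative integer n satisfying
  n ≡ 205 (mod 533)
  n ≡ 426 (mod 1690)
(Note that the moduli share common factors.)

gcd(533, 1690) = 13 and 13 | (426 − 205), so the pair is consistent; merging gives n ≡ 35916 (mod 69290), where 69290 = lcm(533, 1690).
The solution is unique modulo lcm(533, 1690) = 69290.

35916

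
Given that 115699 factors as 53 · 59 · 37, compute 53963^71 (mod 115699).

Mod 53: 53963 ≡ 9; by Fermat, exponent reduces to 71 mod 52 = 19; 9^19 ≡ 43 (mod 53).
Mod 59: 53963 ≡ 37; by Fermat, exponent reduces to 71 mod 58 = 13; 37^13 ≡ 14 (mod 59).
Mod 37: 53963 ≡ 17; by Fermat, exponent reduces to 71 mod 36 = 35; 17^35 ≡ 24 (mod 37).
Combine by CRT: x ≡ 43 (mod 53), x ≡ 14 (mod 59), x ≡ 24 (mod 37) ⇒ x ≡ 34175 (mod 115699).

34175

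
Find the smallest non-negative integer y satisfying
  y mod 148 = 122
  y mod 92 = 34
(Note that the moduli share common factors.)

862

gcd(148, 92) = 4 and 4 | (34 − 122), so the pair is consistent; merging gives y ≡ 862 (mod 3404), where 3404 = lcm(148, 92).
The solution is unique modulo lcm(148, 92) = 3404.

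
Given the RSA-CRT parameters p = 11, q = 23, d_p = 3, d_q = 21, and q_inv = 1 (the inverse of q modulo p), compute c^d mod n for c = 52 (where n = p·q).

50

m₁ = c^(d_p) mod p: c ≡ 8 (mod 11), and 8^3 mod 11 = 6.
m₂ = c^(d_q) mod q: c ≡ 6 (mod 23), and 6^21 mod 23 = 4.
h = q_inv·(m₁ − m₂) mod p = 1·(6 − 4) mod 11 = 2.
m = m₂ + h·q = 4 + 2·23 = 50.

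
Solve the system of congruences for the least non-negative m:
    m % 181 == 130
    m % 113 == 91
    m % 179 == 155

1703340

From m ≡ 130 (mod 181) write m = 130 + 181t. Substituting into m ≡ 91 (mod 113) gives 181t ≡ 74 (mod 113), and since 68⁻¹ ≡ 5 (mod 113), t ≡ 31. Hence m ≡ 130 + 181·31 = 5741 (mod 20453).
From m ≡ 5741 (mod 20453) write m = 5741 + 20453t. Substituting into m ≡ 155 (mod 179) gives 20453t ≡ 142 (mod 179), and since 47⁻¹ ≡ 80 (mod 179), t ≡ 83. Hence m ≡ 5741 + 20453·83 = 1703340 (mod 3661087).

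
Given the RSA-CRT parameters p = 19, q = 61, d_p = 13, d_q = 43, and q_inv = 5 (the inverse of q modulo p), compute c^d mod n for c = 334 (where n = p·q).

581

m₁ = c^(d_p) mod p: c ≡ 11 (mod 19), and 11^13 mod 19 = 11.
m₂ = c^(d_q) mod q: c ≡ 29 (mod 61), and 29^43 mod 61 = 32.
h = q_inv·(m₁ − m₂) mod p = 5·(11 − 32) mod 19 = 9.
m = m₂ + h·q = 32 + 9·61 = 581.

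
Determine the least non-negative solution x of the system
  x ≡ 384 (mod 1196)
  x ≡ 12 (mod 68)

Combine the congruences pairwise.
gcd(1196, 68) = 4 and 4 | (12 − 384), so the pair is consistent; merging gives x ≡ 7560 (mod 20332), where 20332 = lcm(1196, 68).
The solution is unique modulo lcm(1196, 68) = 20332.

7560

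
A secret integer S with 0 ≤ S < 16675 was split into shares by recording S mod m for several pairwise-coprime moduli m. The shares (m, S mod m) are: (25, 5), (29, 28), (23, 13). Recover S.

15630

The moduli are pairwise coprime; N = 25·29·23 = 16675.
N/25 = 667; 667 ≡ 17 (mod 25); 17·3 ≡ 1, so inverse 3.
N/29 = 575; 575 ≡ 24 (mod 29); 24·23 ≡ 1, so inverse 23.
N/23 = 725; 725 ≡ 12 (mod 23); 12·2 ≡ 1, so inverse 2.
S ≡ 5·667·3 + 28·575·23 + 13·725·2 = 399155.
399155 mod 16675 = 15630.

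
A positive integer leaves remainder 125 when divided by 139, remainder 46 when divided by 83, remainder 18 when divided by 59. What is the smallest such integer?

150940

From t ≡ 125 (mod 139) write t = 125 + 139s. Substituting into t ≡ 46 (mod 83) gives 139s ≡ 4 (mod 83), and since 56⁻¹ ≡ 43 (mod 83), s ≡ 6. Hence t ≡ 125 + 139·6 = 959 (mod 11537).
From t ≡ 959 (mod 11537) write t = 959 + 11537s. Substituting into t ≡ 18 (mod 59) gives 11537s ≡ 3 (mod 59), and since 32⁻¹ ≡ 24 (mod 59), s ≡ 13. Hence t ≡ 959 + 11537·13 = 150940 (mod 680683).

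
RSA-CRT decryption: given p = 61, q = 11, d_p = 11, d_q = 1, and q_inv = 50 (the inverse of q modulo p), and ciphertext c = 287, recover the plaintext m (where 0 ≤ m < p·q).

661

m₁ = c^(d_p) mod p: c ≡ 43 (mod 61), and 43^11 mod 61 = 51.
m₂ = c^(d_q) mod q: c ≡ 1 (mod 11), and 1^1 mod 11 = 1.
h = q_inv·(m₁ − m₂) mod p = 50·(51 − 1) mod 61 = 60.
m = m₂ + h·q = 1 + 60·11 = 661.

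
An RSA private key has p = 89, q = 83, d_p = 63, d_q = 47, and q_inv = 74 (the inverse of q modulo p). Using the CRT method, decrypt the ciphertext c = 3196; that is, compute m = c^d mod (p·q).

m₁ = c^(d_p) mod p: c ≡ 81 (mod 89), and 81^63 mod 89 = 85.
m₂ = c^(d_q) mod q: c ≡ 42 (mod 83), and 42^47 mod 83 = 35.
h = q_inv·(m₁ − m₂) mod p = 74·(85 − 35) mod 89 = 51.
m = m₂ + h·q = 35 + 51·83 = 4268.

4268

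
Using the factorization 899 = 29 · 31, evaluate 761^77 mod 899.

Mod 29: 761 ≡ 7; by Fermat, exponent reduces to 77 mod 28 = 21; 7^21 ≡ 1 (mod 29).
Mod 31: 761 ≡ 17; by Fermat, exponent reduces to 77 mod 30 = 17; 17^17 ≡ 21 (mod 31).
Combine by CRT: x ≡ 1 (mod 29), x ≡ 21 (mod 31) ⇒ x ≡ 610 (mod 899).

610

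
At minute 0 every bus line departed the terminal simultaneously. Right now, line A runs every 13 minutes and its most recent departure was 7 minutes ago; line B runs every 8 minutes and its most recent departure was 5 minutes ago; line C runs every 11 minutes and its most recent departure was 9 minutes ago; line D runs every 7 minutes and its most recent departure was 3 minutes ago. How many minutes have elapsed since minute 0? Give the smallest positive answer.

The moduli are pairwise coprime; N = 13·8·11·7 = 8008.
N/13 = 616; 616 ≡ 5 (mod 13); 5·8 ≡ 1, so inverse 8.
N/8 = 1001; 1001 ≡ 1 (mod 8), inverse 1.
N/11 = 728; 728 ≡ 2 (mod 11); 2·6 ≡ 1, so inverse 6.
N/7 = 1144; 1144 ≡ 3 (mod 7); 3·5 ≡ 1, so inverse 5.
t ≡ 7·616·8 + 5·1001·1 + 9·728·6 + 3·1144·5 = 95973.
95973 mod 8008 = 7885.

7885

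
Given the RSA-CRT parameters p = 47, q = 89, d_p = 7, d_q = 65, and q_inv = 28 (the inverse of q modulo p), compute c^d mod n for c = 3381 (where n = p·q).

2936

m₁ = c^(d_p) mod p: c ≡ 44 (mod 47), and 44^7 mod 47 = 22.
m₂ = c^(d_q) mod q: c ≡ 88 (mod 89), and 88^65 mod 89 = 88.
h = q_inv·(m₁ − m₂) mod p = 28·(22 − 88) mod 47 = 32.
m = m₂ + h·q = 88 + 32·89 = 2936.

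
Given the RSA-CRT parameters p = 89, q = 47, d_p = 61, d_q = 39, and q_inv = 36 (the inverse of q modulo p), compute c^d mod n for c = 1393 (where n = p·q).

m₁ = c^(d_p) mod p: c ≡ 58 (mod 89), and 58^61 mod 89 = 30.
m₂ = c^(d_q) mod q: c ≡ 30 (mod 47), and 30^39 mod 47 = 31.
h = q_inv·(m₁ − m₂) mod p = 36·(30 − 31) mod 89 = 53.
m = m₂ + h·q = 31 + 53·47 = 2522.

2522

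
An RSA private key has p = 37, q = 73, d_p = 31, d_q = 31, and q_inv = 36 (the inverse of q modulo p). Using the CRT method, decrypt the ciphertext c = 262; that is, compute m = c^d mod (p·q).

2694

m₁ = c^(d_p) mod p: c ≡ 3 (mod 37), and 3^31 mod 37 = 30.
m₂ = c^(d_q) mod q: c ≡ 43 (mod 73), and 43^31 mod 73 = 66.
h = q_inv·(m₁ − m₂) mod p = 36·(30 − 66) mod 37 = 36.
m = m₂ + h·q = 66 + 36·73 = 2694.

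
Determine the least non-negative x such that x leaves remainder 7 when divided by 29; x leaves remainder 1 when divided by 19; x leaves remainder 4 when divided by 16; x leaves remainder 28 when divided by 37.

157796

Combine the congruences pairwise.
From x ≡ 7 (mod 29) write x = 7 + 29t. Substituting into x ≡ 1 (mod 19) gives 29t ≡ 13 (mod 19), and since 10⁻¹ ≡ 2 (mod 19), t ≡ 7. Hence x ≡ 7 + 29·7 = 210 (mod 551).
From x ≡ 210 (mod 551) write x = 210 + 551t. Substituting into x ≡ 4 (mod 16) gives 551t ≡ 2 (mod 16), and since 7⁻¹ ≡ 7 (mod 16), t ≡ 14. Hence x ≡ 210 + 551·14 = 7924 (mod 8816).
From x ≡ 7924 (mod 8816) write x = 7924 + 8816t. Substituting into x ≡ 28 (mod 37) gives 8816t ≡ 22 (mod 37), and since 10⁻¹ ≡ 26 (mod 37), t ≡ 17. Hence x ≡ 7924 + 8816·17 = 157796 (mod 326192).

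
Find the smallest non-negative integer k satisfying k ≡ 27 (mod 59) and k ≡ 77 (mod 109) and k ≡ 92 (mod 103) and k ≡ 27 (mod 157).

From k ≡ 27 (mod 59) write k = 27 + 59t. Substituting into k ≡ 77 (mod 109) gives 59t ≡ 50 (mod 109), and since 59⁻¹ ≡ 85 (mod 109), t ≡ 108. Hence k ≡ 27 + 59·108 = 6399 (mod 6431).
From k ≡ 6399 (mod 6431) write k = 6399 + 6431t. Substituting into k ≡ 92 (mod 103) gives 6431t ≡ 79 (mod 103), and since 45⁻¹ ≡ 87 (mod 103), t ≡ 75. Hence k ≡ 6399 + 6431·75 = 488724 (mod 662393).
From k ≡ 488724 (mod 662393) write k = 488724 + 662393t. Substituting into k ≡ 27 (mod 157) gives 662393t ≡ 44 (mod 157), and since 10⁻¹ ≡ 110 (mod 157), t ≡ 130. Hence k ≡ 488724 + 662393·130 = 86599814 (mod 103995701).

86599814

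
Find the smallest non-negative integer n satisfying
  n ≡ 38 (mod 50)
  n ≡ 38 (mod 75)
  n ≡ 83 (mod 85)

338

gcd(50, 75) = 25 and 25 | (38 − 38), so the pair is consistent; merging gives n ≡ 38 (mod 150), where 150 = lcm(50, 75).
gcd(150, 85) = 5 and 5 | (83 − 38), so the pair is consistent; merging gives n ≡ 338 (mod 2550), where 2550 = lcm(150, 85).
The solution is unique modulo lcm(50, 75, 85) = 2550.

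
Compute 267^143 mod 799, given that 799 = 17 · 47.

Mod 17: 267 ≡ 12; by Fermat, exponent reduces to 143 mod 16 = 15; 12^15 ≡ 10 (mod 17).
Mod 47: 267 ≡ 32; by Fermat, exponent reduces to 143 mod 46 = 5; 32^5 ≡ 4 (mod 47).
Combine by CRT: x ≡ 10 (mod 17), x ≡ 4 (mod 47) ⇒ x ≡ 333 (mod 799).

333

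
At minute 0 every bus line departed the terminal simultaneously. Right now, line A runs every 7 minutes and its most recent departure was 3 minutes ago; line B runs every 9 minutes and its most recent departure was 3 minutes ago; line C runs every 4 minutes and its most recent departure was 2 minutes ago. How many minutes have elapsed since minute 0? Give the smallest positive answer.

66

Combine the congruences pairwise.
From t ≡ 3 (mod 7) write t = 3 + 7s. Substituting into t ≡ 3 (mod 9) gives 7s ≡ 0 (mod 9), and since 7⁻¹ ≡ 4 (mod 9), s ≡ 0. Hence t ≡ 3 + 7·0 = 3 (mod 63).
From t ≡ 3 (mod 63) write t = 3 + 63s. Substituting into t ≡ 2 (mod 4) gives 63s ≡ 3 (mod 4), and since 3⁻¹ ≡ 3 (mod 4), s ≡ 1. Hence t ≡ 3 + 63·1 = 66 (mod 252).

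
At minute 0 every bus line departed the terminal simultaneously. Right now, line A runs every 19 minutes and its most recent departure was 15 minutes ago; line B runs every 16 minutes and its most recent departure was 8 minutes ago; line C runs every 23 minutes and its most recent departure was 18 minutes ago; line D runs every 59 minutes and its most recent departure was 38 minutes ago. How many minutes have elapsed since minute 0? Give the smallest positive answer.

The moduli are pairwise coprime; N = 19·16·23·59 = 412528.
N/19 = 21712; 21712 ≡ 14 (mod 19); 14·15 ≡ 1, so inverse 15.
N/16 = 25783; 25783 ≡ 7 (mod 16); 7·7 ≡ 1, so inverse 7.
N/23 = 17936; 17936 ≡ 19 (mod 23); 19·17 ≡ 1, so inverse 17.
N/59 = 6992; 6992 ≡ 30 (mod 59); 30·2 ≡ 1, so inverse 2.
t ≡ 15·21712·15 + 8·25783·7 + 18·17936·17 + 38·6992·2 = 12348856.
12348856 mod 412528 = 385544.

385544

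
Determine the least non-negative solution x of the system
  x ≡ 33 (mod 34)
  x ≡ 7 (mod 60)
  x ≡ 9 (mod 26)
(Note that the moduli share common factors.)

gcd(34, 60) = 2 and 2 | (7 − 33), so the pair is consistent; merging gives x ≡ 67 (mod 1020), where 1020 = lcm(34, 60).
gcd(1020, 26) = 2 and 2 | (9 − 67), so the pair is consistent; merging gives x ≡ 12307 (mod 13260), where 13260 = lcm(1020, 26).
The solution is unique modulo lcm(34, 60, 26) = 13260.

12307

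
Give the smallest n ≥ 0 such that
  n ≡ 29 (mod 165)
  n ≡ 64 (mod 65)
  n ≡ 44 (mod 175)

gcd(165, 65) = 5 and 5 | (64 − 29), so the pair is consistent; merging gives n ≡ 194 (mod 2145), where 2145 = lcm(165, 65).
gcd(2145, 175) = 5 and 5 | (44 − 194), so the pair is consistent; merging gives n ≡ 43094 (mod 75075), where 75075 = lcm(2145, 175).
The solution is unique modulo lcm(165, 65, 175) = 75075.

43094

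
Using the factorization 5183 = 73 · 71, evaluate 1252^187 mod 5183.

Mod 73: 1252 ≡ 11; by Fermat, exponent reduces to 187 mod 72 = 43; 11^43 ≡ 33 (mod 73).
Mod 71: 1252 ≡ 45; by Fermat, exponent reduces to 187 mod 70 = 47; 45^47 ≡ 48 (mod 71).
Combine by CRT: x ≡ 33 (mod 73), x ≡ 48 (mod 71) ⇒ x ≡ 3172 (mod 5183).

3172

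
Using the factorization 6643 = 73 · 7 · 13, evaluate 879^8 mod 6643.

5539

Mod 73: 879 ≡ 3; 3^8 ≡ 64 (mod 73).
Mod 7: 879 ≡ 4; by Fermat, exponent reduces to 8 mod 6 = 2; 4^2 ≡ 2 (mod 7).
Mod 13: 879 ≡ 8; 8^8 ≡ 1 (mod 13).
Combine by CRT: x ≡ 64 (mod 73), x ≡ 2 (mod 7), x ≡ 1 (mod 13) ⇒ x ≡ 5539 (mod 6643).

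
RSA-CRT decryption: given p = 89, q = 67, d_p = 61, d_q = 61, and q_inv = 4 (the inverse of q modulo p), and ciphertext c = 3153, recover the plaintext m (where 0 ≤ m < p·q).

4214

m₁ = c^(d_p) mod p: c ≡ 38 (mod 89), and 38^61 mod 89 = 31.
m₂ = c^(d_q) mod q: c ≡ 4 (mod 67), and 4^61 mod 67 = 60.
h = q_inv·(m₁ − m₂) mod p = 4·(31 − 60) mod 89 = 62.
m = m₂ + h·q = 60 + 62·67 = 4214.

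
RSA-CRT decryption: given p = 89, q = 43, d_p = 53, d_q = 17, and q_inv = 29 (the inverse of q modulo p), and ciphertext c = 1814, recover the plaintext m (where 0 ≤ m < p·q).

m₁ = c^(d_p) mod p: c ≡ 34 (mod 89), and 34^53 mod 89 = 34.
m₂ = c^(d_q) mod q: c ≡ 8 (mod 43), and 8^17 mod 43 = 39.
h = q_inv·(m₁ − m₂) mod p = 29·(34 − 39) mod 89 = 33.
m = m₂ + h·q = 39 + 33·43 = 1458.

1458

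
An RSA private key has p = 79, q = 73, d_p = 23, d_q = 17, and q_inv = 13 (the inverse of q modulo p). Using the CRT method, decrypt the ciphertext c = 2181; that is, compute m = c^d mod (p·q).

1030

m₁ = c^(d_p) mod p: c ≡ 48 (mod 79), and 48^23 mod 79 = 3.
m₂ = c^(d_q) mod q: c ≡ 64 (mod 73), and 64^17 mod 73 = 8.
h = q_inv·(m₁ − m₂) mod p = 13·(3 − 8) mod 79 = 14.
m = m₂ + h·q = 8 + 14·73 = 1030.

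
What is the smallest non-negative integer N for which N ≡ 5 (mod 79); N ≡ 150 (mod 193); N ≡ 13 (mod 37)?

Combine the congruences pairwise.
From N ≡ 5 (mod 79) write N = 5 + 79t. Substituting into N ≡ 150 (mod 193) gives 79t ≡ 145 (mod 193), and since 79⁻¹ ≡ 22 (mod 193), t ≡ 102. Hence N ≡ 5 + 79·102 = 8063 (mod 15247).
From N ≡ 8063 (mod 15247) write N = 8063 + 15247t. Substituting into N ≡ 13 (mod 37) gives 15247t ≡ 16 (mod 37), and since 3⁻¹ ≡ 25 (mod 37), t ≡ 30. Hence N ≡ 8063 + 15247·30 = 465473 (mod 564139).

465473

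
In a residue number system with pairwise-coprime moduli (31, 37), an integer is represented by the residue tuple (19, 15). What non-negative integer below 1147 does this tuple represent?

422

From x ≡ 19 (mod 31) write x = 19 + 31t. Substituting into x ≡ 15 (mod 37) gives 31t ≡ 33 (mod 37), and since 31⁻¹ ≡ 6 (mod 37), t ≡ 13. Hence x ≡ 19 + 31·13 = 422 (mod 1147).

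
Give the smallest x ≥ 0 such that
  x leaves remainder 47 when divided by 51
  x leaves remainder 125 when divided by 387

Combine the congruences pairwise.
gcd(51, 387) = 3 and 3 | (125 − 47), so the pair is consistent; merging gives x ≡ 4382 (mod 6579), where 6579 = lcm(51, 387).
The solution is unique modulo lcm(51, 387) = 6579.

4382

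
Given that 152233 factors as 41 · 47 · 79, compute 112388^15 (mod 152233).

123465

Mod 41: 112388 ≡ 7; 7^15 ≡ 14 (mod 41).
Mod 47: 112388 ≡ 11; 11^15 ≡ 43 (mod 47).
Mod 79: 112388 ≡ 50; 50^15 ≡ 67 (mod 79).
Combine by CRT: x ≡ 14 (mod 41), x ≡ 43 (mod 47), x ≡ 67 (mod 79) ⇒ x ≡ 123465 (mod 152233).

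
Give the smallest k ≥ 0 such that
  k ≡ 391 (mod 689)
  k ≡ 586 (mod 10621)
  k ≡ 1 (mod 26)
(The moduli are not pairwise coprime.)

223627

gcd(689, 10621) = 13 and 13 | (586 − 391), so the pair is consistent; merging gives k ≡ 223627 (mod 562913), where 562913 = lcm(689, 10621).
gcd(562913, 26) = 13 and 13 | (1 − 223627), so the pair is consistent; merging gives k ≡ 223627 (mod 1125826), where 1125826 = lcm(562913, 26).
The solution is unique modulo lcm(689, 10621, 26) = 1125826.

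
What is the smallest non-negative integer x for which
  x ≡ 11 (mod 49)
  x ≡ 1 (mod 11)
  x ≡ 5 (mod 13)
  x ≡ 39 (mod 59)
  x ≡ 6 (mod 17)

The moduli are pairwise coprime; N = 49·11·13·59·17 = 7028021.
N/49 = 143429; 143429 ≡ 6 (mod 49); 6·41 ≡ 1, so inverse 41.
N/11 = 638911; 638911 ≡ 9 (mod 11); 9·5 ≡ 1, so inverse 5.
N/13 = 540617; 540617 ≡ 12 (mod 13); 12·12 ≡ 1, so inverse 12.
N/59 = 119119; 119119 ≡ 57 (mod 59); 57·29 ≡ 1, so inverse 29.
N/17 = 413413; 413413 ≡ 7 (mod 17); 7·5 ≡ 1, so inverse 5.
x ≡ 11·143429·41 + 1·638911·5 + 5·540617·12 + 39·119119·29 + 6·413413·5 = 247444033.
247444033 mod 7028021 = 1463298.

1463298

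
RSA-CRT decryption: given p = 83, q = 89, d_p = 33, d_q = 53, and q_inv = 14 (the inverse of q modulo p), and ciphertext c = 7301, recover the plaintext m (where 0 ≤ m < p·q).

m₁ = c^(d_p) mod p: c ≡ 80 (mod 83), and 80^33 mod 83 = 62.
m₂ = c^(d_q) mod q: c ≡ 3 (mod 89), and 3^53 mod 89 = 75.
h = q_inv·(m₁ − m₂) mod p = 14·(62 − 75) mod 83 = 67.
m = m₂ + h·q = 75 + 67·89 = 6038.

6038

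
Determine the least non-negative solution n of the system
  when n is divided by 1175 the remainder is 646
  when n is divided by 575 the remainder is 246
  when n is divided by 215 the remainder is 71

gcd(1175, 575) = 25 and 25 | (246 − 646), so the pair is consistent; merging gives n ≡ 8871 (mod 27025), where 27025 = lcm(1175, 575).
gcd(27025, 215) = 5 and 5 | (71 − 8871), so the pair is consistent; merging gives n ≡ 360196 (mod 1162075), where 1162075 = lcm(27025, 215).
The solution is unique modulo lcm(1175, 575, 215) = 1162075.

360196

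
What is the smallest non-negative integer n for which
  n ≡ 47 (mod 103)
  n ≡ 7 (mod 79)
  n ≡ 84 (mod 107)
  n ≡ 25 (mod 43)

29477514

From n ≡ 47 (mod 103) write n = 47 + 103t. Substituting into n ≡ 7 (mod 79) gives 103t ≡ 39 (mod 79), and since 24⁻¹ ≡ 56 (mod 79), t ≡ 51. Hence n ≡ 47 + 103·51 = 5300 (mod 8137).
From n ≡ 5300 (mod 8137) write n = 5300 + 8137t. Substituting into n ≡ 84 (mod 107) gives 8137t ≡ 27 (mod 107), and since 5⁻¹ ≡ 43 (mod 107), t ≡ 91. Hence n ≡ 5300 + 8137·91 = 745767 (mod 870659).
From n ≡ 745767 (mod 870659) write n = 745767 + 870659t. Substituting into n ≡ 25 (mod 43) gives 870659t ≡ 7 (mod 43), and since 38⁻¹ ≡ 17 (mod 43), t ≡ 33. Hence n ≡ 745767 + 870659·33 = 29477514 (mod 37438337).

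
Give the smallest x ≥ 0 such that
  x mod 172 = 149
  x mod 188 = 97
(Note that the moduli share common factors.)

2729

gcd(172, 188) = 4 and 4 | (97 − 149), so the pair is consistent; merging gives x ≡ 2729 (mod 8084), where 8084 = lcm(172, 188).
The solution is unique modulo lcm(172, 188) = 8084.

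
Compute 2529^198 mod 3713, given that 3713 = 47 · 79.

Mod 47: 2529 ≡ 38; by Fermat, exponent reduces to 198 mod 46 = 14; 38^14 ≡ 8 (mod 47).
Mod 79: 2529 ≡ 1; by Fermat, exponent reduces to 198 mod 78 = 42; 1^42 ≡ 1 (mod 79).
Combine by CRT: x ≡ 8 (mod 47), x ≡ 1 (mod 79) ⇒ x ≡ 2687 (mod 3713).

2687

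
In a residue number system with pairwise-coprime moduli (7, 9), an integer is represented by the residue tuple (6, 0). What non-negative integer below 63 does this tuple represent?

Combine the congruences pairwise.
From x ≡ 6 (mod 7) write x = 6 + 7t. Substituting into x ≡ 0 (mod 9) gives 7t ≡ 3 (mod 9), and since 7⁻¹ ≡ 4 (mod 9), t ≡ 3. Hence x ≡ 6 + 7·3 = 27 (mod 63).

27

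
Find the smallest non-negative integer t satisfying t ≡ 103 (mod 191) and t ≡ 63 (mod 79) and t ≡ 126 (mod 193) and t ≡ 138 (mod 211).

496155455

The moduli are pairwise coprime; N = 191·79·193·211 = 614469347.
N/191 = 3217117; 3217117 ≡ 104 (mod 191); 104·90 ≡ 1, so inverse 90.
N/79 = 7778093; 7778093 ≡ 69 (mod 79); 69·71 ≡ 1, so inverse 71.
N/193 = 3183779; 3183779 ≡ 51 (mod 193); 51·53 ≡ 1, so inverse 53.
N/211 = 2912177; 2912177 ≡ 166 (mod 211); 166·75 ≡ 1, so inverse 75.
t ≡ 103·3217117·90 + 63·7778093·71 + 126·3183779·53 + 138·2912177·75 = 116016392691.
116016392691 mod 614469347 = 496155455.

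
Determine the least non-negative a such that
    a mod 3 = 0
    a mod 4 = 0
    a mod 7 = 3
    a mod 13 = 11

The moduli are pairwise coprime; N = 3·4·7·13 = 1092.
N/3 = 364; 364 ≡ 1 (mod 3), inverse 1.
N/4 = 273; 273 ≡ 1 (mod 4), inverse 1.
N/7 = 156; 156 ≡ 2 (mod 7); 2·4 ≡ 1, so inverse 4.
N/13 = 84; 84 ≡ 6 (mod 13); 6·11 ≡ 1, so inverse 11.
a ≡ 0·364·1 + 0·273·1 + 3·156·4 + 11·84·11 = 12036.
12036 mod 1092 = 24.

24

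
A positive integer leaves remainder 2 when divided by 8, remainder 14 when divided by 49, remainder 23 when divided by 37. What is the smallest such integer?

4130

The moduli are pairwise coprime; N = 8·49·37 = 14504.
N/8 = 1813; 1813 ≡ 5 (mod 8); 5·5 ≡ 1, so inverse 5.
N/49 = 296; 296 ≡ 2 (mod 49); 2·25 ≡ 1, so inverse 25.
N/37 = 392; 392 ≡ 22 (mod 37); 22·32 ≡ 1, so inverse 32.
k ≡ 2·1813·5 + 14·296·25 + 23·392·32 = 410242.
410242 mod 14504 = 4130.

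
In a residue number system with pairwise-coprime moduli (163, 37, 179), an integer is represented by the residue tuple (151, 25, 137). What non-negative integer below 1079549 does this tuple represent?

886545

The moduli are pairwise coprime; N = 163·37·179 = 1079549.
N/163 = 6623; 6623 ≡ 103 (mod 163); 103·19 ≡ 1, so inverse 19.
N/37 = 29177; 29177 ≡ 21 (mod 37); 21·30 ≡ 1, so inverse 30.
N/179 = 6031; 6031 ≡ 124 (mod 179); 124·13 ≡ 1, so inverse 13.
x ≡ 151·6623·19 + 25·29177·30 + 137·6031·13 = 51625348.
51625348 mod 1079549 = 886545.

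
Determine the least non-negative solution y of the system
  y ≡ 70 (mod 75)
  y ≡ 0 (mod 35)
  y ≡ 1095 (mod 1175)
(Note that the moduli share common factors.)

gcd(75, 35) = 5 and 5 | (0 − 70), so the pair is consistent; merging gives y ≡ 70 (mod 525), where 525 = lcm(75, 35).
gcd(525, 1175) = 25 and 25 | (1095 − 70), so the pair is consistent; merging gives y ≡ 21070 (mod 24675), where 24675 = lcm(525, 1175).
The solution is unique modulo lcm(75, 35, 1175) = 24675.

21070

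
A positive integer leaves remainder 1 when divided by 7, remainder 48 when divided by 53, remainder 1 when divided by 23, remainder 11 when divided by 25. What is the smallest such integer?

178711

The moduli are pairwise coprime; M = 7·53·23·25 = 213325.
M/7 = 30475; 30475 ≡ 4 (mod 7); 4·2 ≡ 1, so inverse 2.
M/53 = 4025; 4025 ≡ 50 (mod 53); 50·35 ≡ 1, so inverse 35.
M/23 = 9275; 9275 ≡ 6 (mod 23); 6·4 ≡ 1, so inverse 4.
M/25 = 8533; 8533 ≡ 8 (mod 25); 8·22 ≡ 1, so inverse 22.
N ≡ 1·30475·2 + 48·4025·35 + 1·9275·4 + 11·8533·22 = 8925036.
8925036 mod 213325 = 178711.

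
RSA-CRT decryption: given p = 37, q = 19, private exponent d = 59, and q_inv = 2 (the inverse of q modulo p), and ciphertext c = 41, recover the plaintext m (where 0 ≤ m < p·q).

395

d_p = d mod (p−1) = 59 mod 36 = 23; d_q = d mod (q−1) = 5.
m₁ = c^(d_p) mod p: c ≡ 4 (mod 37), and 4^23 mod 37 = 25.
m₂ = c^(d_q) mod q: c ≡ 3 (mod 19), and 3^5 mod 19 = 15.
h = q_inv·(m₁ − m₂) mod p = 2·(25 − 15) mod 37 = 20.
m = m₂ + h·q = 15 + 20·19 = 395.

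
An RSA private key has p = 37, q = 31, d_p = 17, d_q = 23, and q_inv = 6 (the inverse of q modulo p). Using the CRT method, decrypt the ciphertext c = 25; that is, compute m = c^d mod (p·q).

780

m₁ = c^(d_p) mod p: c ≡ 25 (mod 37), and 25^17 mod 37 = 3.
m₂ = c^(d_q) mod q: c ≡ 25 (mod 31), and 25^23 mod 31 = 5.
h = q_inv·(m₁ − m₂) mod p = 6·(3 − 5) mod 37 = 25.
m = m₂ + h·q = 5 + 25·31 = 780.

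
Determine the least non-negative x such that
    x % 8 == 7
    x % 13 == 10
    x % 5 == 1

The moduli are pairwise coprime; N = 8·13·5 = 520.
N/8 = 65; 65 ≡ 1 (mod 8), inverse 1.
N/13 = 40; 40 ≡ 1 (mod 13), inverse 1.
N/5 = 104; 104 ≡ 4 (mod 5); 4·4 ≡ 1, so inverse 4.
x ≡ 7·65·1 + 10·40·1 + 1·104·4 = 1271.
1271 mod 520 = 231.

231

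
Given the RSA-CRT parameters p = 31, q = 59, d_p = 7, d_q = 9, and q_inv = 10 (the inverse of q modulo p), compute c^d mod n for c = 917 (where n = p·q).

1311

m₁ = c^(d_p) mod p: c ≡ 18 (mod 31), and 18^7 mod 31 = 9.
m₂ = c^(d_q) mod q: c ≡ 32 (mod 59), and 32^9 mod 59 = 13.
h = q_inv·(m₁ − m₂) mod p = 10·(9 − 13) mod 31 = 22.
m = m₂ + h·q = 13 + 22·59 = 1311.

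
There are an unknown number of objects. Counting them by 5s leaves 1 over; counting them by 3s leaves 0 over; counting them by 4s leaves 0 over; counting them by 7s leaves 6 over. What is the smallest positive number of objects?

216

From N ≡ 1 (mod 5) write N = 1 + 5t. Substituting into N ≡ 0 (mod 3) gives 5t ≡ 2 (mod 3), and since 2⁻¹ ≡ 2 (mod 3), t ≡ 1. Hence N ≡ 1 + 5·1 = 6 (mod 15).
From N ≡ 6 (mod 15) write N = 6 + 15t. Substituting into N ≡ 0 (mod 4) gives 15t ≡ 2 (mod 4), and since 3⁻¹ ≡ 3 (mod 4), t ≡ 2. Hence N ≡ 6 + 15·2 = 36 (mod 60).
From N ≡ 36 (mod 60) write N = 36 + 60t. Substituting into N ≡ 6 (mod 7) gives 60t ≡ 5 (mod 7), and since 4⁻¹ ≡ 2 (mod 7), t ≡ 3. Hence N ≡ 36 + 60·3 = 216 (mod 420).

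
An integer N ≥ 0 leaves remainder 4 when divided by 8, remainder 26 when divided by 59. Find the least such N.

380

From N ≡ 4 (mod 8) write N = 4 + 8t. Substituting into N ≡ 26 (mod 59) gives 8t ≡ 22 (mod 59), and since 8⁻¹ ≡ 37 (mod 59), t ≡ 47. Hence N ≡ 4 + 8·47 = 380 (mod 472).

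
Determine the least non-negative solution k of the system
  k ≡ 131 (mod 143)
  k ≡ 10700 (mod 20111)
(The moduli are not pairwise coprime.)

171588

Combine the congruences pairwise.
gcd(143, 20111) = 13 and 13 | (10700 − 131), so the pair is consistent; merging gives k ≡ 171588 (mod 221221), where 221221 = lcm(143, 20111).
The solution is unique modulo lcm(143, 20111) = 221221.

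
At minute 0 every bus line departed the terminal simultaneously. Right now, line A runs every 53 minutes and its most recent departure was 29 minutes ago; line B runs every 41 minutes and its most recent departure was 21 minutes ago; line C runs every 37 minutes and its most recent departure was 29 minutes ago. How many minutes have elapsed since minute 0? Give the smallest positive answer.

The moduli are pairwise coprime; N = 53·41·37 = 80401.
N/53 = 1517; 1517 ≡ 33 (mod 53); 33·45 ≡ 1, so inverse 45.
N/41 = 1961; 1961 ≡ 34 (mod 41); 34·35 ≡ 1, so inverse 35.
N/37 = 2173; 2173 ≡ 27 (mod 37); 27·11 ≡ 1, so inverse 11.
t ≡ 29·1517·45 + 21·1961·35 + 29·2173·11 = 4114207.
4114207 mod 80401 = 13756.

13756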